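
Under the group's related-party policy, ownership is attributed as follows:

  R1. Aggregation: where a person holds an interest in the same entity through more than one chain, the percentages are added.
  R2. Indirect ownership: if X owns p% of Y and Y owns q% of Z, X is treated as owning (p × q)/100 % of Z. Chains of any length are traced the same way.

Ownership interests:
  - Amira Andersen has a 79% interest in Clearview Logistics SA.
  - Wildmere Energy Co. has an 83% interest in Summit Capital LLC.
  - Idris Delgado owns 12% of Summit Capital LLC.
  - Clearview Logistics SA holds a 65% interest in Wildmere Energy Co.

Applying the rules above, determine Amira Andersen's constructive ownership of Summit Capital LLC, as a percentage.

42.6205%

Chain via Clearview Logistics SA → Wildmere Energy Co. (R2): 79% × 65% × 83% = 42.6205% of Summit Capital LLC.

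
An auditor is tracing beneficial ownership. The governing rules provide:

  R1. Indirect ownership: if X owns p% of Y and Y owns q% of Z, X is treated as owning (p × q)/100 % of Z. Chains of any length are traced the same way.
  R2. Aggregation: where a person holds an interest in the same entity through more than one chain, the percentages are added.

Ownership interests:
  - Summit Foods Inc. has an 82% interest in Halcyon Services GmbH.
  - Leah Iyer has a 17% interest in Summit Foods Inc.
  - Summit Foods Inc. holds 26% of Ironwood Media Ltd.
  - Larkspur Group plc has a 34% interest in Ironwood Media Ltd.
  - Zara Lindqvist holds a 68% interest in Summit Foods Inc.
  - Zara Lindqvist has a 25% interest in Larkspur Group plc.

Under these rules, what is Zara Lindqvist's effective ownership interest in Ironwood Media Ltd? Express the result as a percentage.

Chain via Summit Foods Inc. (R1): 68% × 26% = 17.68% of Ironwood Media Ltd.
Chain via Larkspur Group plc (R1): 25% × 34% = 8.5% of Ironwood Media Ltd.
Aggregating (R2): 17.68% + 8.5% = 26.18%.

26.18%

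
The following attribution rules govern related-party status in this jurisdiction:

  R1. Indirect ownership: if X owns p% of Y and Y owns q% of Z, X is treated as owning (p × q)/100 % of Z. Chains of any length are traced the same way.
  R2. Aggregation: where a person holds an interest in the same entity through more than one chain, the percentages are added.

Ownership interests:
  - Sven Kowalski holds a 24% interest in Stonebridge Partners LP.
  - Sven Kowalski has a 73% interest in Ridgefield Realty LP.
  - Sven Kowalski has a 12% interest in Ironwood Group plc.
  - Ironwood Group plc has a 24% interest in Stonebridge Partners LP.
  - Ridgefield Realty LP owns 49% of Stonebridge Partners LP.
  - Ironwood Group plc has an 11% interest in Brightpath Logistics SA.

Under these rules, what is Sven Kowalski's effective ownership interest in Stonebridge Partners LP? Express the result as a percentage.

62.65%

Chain via Ironwood Group plc (R1): 12% × 24% = 2.88% of Stonebridge Partners LP.
Chain via Ridgefield Realty LP (R1): 73% × 49% = 35.77% of Stonebridge Partners LP.
Direct interest in Stonebridge Partners LP: 24%.
Aggregating (R2): 2.88% + 35.77% + 24% = 62.65%.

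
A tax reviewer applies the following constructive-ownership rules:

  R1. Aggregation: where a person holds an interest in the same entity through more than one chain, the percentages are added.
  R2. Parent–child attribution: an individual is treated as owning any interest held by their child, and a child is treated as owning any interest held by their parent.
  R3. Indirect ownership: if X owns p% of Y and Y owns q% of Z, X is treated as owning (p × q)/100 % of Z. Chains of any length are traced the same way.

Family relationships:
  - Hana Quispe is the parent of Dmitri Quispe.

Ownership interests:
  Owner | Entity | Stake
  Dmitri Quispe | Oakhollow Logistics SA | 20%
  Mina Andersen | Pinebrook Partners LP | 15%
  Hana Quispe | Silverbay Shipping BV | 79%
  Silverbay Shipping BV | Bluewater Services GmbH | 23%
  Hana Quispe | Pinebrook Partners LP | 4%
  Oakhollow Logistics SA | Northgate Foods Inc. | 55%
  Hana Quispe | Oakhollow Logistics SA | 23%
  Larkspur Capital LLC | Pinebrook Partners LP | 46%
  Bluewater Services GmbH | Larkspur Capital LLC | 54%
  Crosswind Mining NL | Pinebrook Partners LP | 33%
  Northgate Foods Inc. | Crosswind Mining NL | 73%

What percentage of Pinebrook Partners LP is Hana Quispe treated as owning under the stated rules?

14.210713%

By parent–child attribution (R2), Hana Quispe is treated as also owning Dmitri Quispe's interest in Oakhollow Logistics SA, giving 23% + 20% = 43%.
Chain via Silverbay Shipping BV → Bluewater Services GmbH → Larkspur Capital LLC (R3): 79% × 23% × 54% × 46% = 4.513428% of Pinebrook Partners LP.
Chain via Oakhollow Logistics SA → Northgate Foods Inc. → Crosswind Mining NL (R3): 43% × 55% × 73% × 33% = 5.697285% of Pinebrook Partners LP.
Direct interest in Pinebrook Partners LP: 4%.
Aggregating (R1): 4.513428% + 5.697285% + 4% = 14.210713%.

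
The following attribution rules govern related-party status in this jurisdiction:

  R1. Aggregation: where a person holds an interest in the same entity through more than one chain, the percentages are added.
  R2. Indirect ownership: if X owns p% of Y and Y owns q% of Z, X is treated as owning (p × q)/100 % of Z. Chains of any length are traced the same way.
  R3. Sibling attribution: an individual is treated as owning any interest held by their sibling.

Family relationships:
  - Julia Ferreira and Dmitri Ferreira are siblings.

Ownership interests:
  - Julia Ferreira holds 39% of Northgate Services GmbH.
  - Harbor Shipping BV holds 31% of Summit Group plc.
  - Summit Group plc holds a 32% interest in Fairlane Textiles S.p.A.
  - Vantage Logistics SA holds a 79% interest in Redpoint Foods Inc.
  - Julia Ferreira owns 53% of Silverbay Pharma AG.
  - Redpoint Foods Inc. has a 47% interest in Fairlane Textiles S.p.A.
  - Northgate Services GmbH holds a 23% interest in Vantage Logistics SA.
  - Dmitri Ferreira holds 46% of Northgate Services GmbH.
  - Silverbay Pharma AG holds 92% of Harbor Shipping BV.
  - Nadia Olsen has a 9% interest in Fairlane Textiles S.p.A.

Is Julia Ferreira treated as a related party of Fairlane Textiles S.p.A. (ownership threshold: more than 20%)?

By sibling attribution (R3), Julia Ferreira is treated as also owning Dmitri Ferreira's interest in Northgate Services GmbH, giving 39% + 46% = 85%.
Chain via Silverbay Pharma AG → Harbor Shipping BV → Summit Group plc (R2): 53% × 92% × 31% × 32% = 4.836992% of Fairlane Textiles S.p.A.
Chain via Northgate Services GmbH → Vantage Logistics SA → Redpoint Foods Inc. (R2): 85% × 23% × 79% × 47% = 7.258915% of Fairlane Textiles S.p.A.
Aggregating (R1): 4.836992% + 7.258915% = 12.095907%.
12.095907% does not exceed the 20% threshold, so Julia is not a related party to Fairlane Textiles S.p.A.

No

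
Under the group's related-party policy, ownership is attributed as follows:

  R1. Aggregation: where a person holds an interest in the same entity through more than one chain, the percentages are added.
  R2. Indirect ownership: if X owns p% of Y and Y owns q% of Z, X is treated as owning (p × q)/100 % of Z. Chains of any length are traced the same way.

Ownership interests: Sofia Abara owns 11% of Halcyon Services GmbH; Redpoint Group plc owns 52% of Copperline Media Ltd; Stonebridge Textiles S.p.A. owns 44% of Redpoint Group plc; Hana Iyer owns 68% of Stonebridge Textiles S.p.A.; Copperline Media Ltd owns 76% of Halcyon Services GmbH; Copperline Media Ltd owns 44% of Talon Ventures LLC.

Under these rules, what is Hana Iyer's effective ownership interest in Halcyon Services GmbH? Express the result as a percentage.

Chain via Stonebridge Textiles S.p.A. → Redpoint Group plc → Copperline Media Ltd (R2): 68% × 44% × 52% × 76% = 11.824384% of Halcyon Services GmbH.

11.824384%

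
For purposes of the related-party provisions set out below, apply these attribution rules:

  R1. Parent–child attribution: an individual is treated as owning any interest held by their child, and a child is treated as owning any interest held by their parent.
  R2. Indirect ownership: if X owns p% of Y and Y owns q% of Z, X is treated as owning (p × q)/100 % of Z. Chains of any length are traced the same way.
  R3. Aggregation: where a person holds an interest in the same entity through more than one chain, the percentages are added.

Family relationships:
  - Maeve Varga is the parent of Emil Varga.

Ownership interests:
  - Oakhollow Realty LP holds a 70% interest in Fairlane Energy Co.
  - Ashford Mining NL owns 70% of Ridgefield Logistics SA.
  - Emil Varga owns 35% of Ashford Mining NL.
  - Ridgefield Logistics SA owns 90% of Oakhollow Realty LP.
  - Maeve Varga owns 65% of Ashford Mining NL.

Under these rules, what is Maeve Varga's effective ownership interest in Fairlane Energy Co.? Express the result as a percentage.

44.1%

By parent–child attribution (R1), Maeve Varga is treated as also owning Emil Varga's interest in Ashford Mining NL, giving 65% + 35% = 100%.
Chain via Ashford Mining NL → Ridgefield Logistics SA → Oakhollow Realty LP (R2): 100% × 70% × 90% × 70% = 44.1% of Fairlane Energy Co.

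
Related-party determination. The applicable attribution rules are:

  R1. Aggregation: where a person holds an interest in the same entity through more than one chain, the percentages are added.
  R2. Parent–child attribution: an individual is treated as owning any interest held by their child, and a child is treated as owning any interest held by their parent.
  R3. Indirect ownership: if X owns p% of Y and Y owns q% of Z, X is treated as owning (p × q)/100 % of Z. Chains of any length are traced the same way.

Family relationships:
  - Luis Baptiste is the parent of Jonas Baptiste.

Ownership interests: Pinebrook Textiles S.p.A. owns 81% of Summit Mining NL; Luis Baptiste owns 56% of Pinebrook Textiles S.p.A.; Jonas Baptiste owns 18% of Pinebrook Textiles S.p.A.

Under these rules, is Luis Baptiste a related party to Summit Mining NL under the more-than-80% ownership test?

By parent–child attribution (R2), Luis Baptiste is treated as also owning Jonas Baptiste's interest in Pinebrook Textiles S.p.A, giving 56% + 18% = 74%.
Chain via Pinebrook Textiles S.p.A. (R3): 74% × 81% = 59.94% of Summit Mining NL.
59.94% does not exceed the 80% threshold, so Luis is not a related party to Summit Mining NL.

No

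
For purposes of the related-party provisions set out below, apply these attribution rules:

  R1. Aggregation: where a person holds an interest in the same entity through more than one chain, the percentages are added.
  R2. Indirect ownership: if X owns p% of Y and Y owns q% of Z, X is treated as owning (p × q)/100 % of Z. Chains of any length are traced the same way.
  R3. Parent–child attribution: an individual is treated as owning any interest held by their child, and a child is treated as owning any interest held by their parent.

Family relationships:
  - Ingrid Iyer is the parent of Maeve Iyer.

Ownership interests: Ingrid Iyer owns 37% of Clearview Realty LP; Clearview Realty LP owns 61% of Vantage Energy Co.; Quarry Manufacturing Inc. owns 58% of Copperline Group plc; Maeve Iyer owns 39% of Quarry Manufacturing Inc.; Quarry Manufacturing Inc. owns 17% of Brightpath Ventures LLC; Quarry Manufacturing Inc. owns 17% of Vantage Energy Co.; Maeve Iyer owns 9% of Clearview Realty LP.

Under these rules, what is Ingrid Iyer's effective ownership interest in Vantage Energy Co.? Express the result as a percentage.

34.69%

By parent–child attribution (R3), Ingrid Iyer is treated as also owning Maeve Iyer's interest in Clearview Realty LP, giving 37% + 9% = 46%.
By parent–child attribution (R3), Ingrid Iyer is treated as owning Maeve Iyer's 39% interest in Quarry Manufacturing Inc.
Chain via Clearview Realty LP (R2): 46% × 61% = 28.06% of Vantage Energy Co.
Chain via Quarry Manufacturing Inc. (R2): 39% × 17% = 6.63% of Vantage Energy Co.
Aggregating (R1): 28.06% + 6.63% = 34.69%.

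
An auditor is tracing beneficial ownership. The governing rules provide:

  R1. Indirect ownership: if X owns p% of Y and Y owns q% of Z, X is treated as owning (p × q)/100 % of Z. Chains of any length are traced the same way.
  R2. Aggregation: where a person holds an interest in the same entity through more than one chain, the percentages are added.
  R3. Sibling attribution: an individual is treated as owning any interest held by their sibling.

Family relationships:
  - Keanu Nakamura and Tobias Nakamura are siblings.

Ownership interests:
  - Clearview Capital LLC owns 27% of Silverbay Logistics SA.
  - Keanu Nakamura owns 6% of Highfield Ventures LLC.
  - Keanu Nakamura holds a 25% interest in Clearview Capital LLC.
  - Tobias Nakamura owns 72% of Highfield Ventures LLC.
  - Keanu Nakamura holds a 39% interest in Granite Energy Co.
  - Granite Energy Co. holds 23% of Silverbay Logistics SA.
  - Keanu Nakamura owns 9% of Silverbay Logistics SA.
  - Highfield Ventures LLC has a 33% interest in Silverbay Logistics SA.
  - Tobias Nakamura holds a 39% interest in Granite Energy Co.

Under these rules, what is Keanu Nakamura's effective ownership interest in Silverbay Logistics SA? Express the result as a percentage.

By sibling attribution (R3), Keanu Nakamura is treated as also owning Tobias Nakamura's interest in Granite Energy Co, giving 39% + 39% = 78%.
By sibling attribution (R3), Keanu Nakamura is treated as also owning Tobias Nakamura's interest in Highfield Ventures LLC, giving 6% + 72% = 78%.
Chain via Granite Energy Co. (R1): 78% × 23% = 17.94% of Silverbay Logistics SA.
Chain via Highfield Ventures LLC (R1): 78% × 33% = 25.74% of Silverbay Logistics SA.
Chain via Clearview Capital LLC (R1): 25% × 27% = 6.75% of Silverbay Logistics SA.
Direct interest in Silverbay Logistics SA: 9%.
Aggregating (R2): 17.94% + 25.74% + 6.75% + 9% = 59.43%.

59.43%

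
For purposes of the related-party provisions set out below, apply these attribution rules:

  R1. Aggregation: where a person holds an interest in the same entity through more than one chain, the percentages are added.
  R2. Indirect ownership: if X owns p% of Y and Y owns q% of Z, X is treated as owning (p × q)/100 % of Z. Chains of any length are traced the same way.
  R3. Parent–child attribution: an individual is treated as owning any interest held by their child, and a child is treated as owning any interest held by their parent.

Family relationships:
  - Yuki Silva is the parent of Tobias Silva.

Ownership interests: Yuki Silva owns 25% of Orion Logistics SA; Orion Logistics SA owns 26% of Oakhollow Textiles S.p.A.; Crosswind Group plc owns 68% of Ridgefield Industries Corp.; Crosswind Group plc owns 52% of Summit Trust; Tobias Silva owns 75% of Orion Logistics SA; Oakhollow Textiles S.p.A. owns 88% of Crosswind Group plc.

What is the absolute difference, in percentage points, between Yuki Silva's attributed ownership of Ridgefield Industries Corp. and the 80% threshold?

By parent–child attribution (R3), Yuki Silva is treated as also owning Tobias Silva's interest in Orion Logistics SA, giving 25% + 75% = 100%.
Chain via Orion Logistics SA → Oakhollow Textiles S.p.A. → Crosswind Group plc (R2): 100% × 26% × 88% × 68% = 15.5584% of Ridgefield Industries Corp.
15.5584% falls short of the 80% threshold by 64.4416 percentage points.

64.4416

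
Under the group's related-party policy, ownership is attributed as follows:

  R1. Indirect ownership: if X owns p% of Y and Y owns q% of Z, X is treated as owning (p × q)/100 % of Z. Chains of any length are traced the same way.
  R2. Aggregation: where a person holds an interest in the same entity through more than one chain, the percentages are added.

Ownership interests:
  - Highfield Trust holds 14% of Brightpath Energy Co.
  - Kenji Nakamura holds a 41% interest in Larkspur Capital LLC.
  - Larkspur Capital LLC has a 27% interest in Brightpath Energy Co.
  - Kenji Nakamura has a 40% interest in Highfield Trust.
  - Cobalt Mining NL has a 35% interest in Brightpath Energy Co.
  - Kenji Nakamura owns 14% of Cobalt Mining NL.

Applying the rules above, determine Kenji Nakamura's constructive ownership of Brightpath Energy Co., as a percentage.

Chain via Highfield Trust (R1): 40% × 14% = 5.6% of Brightpath Energy Co.
Chain via Larkspur Capital LLC (R1): 41% × 27% = 11.07% of Brightpath Energy Co.
Chain via Cobalt Mining NL (R1): 14% × 35% = 4.9% of Brightpath Energy Co.
Aggregating (R2): 5.6% + 11.07% + 4.9% = 21.57%.

21.57%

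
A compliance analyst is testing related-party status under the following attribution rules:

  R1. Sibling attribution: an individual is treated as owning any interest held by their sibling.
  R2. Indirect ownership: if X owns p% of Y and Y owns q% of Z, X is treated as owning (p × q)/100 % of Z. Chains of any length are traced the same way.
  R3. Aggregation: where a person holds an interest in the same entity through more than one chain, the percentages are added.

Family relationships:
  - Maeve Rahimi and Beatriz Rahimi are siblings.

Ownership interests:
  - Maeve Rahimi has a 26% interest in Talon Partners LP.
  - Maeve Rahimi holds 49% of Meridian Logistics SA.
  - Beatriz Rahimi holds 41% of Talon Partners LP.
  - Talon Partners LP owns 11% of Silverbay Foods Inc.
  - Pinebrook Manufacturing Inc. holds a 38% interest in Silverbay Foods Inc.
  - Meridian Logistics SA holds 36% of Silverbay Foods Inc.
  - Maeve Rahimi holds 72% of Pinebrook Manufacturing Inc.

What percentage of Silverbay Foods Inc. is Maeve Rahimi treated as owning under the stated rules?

52.37%

By sibling attribution (R1), Maeve Rahimi is treated as also owning Beatriz Rahimi's interest in Talon Partners LP, giving 26% + 41% = 67%.
Chain via Talon Partners LP (R2): 67% × 11% = 7.37% of Silverbay Foods Inc.
Chain via Pinebrook Manufacturing Inc. (R2): 72% × 38% = 27.36% of Silverbay Foods Inc.
Chain via Meridian Logistics SA (R2): 49% × 36% = 17.64% of Silverbay Foods Inc.
Aggregating (R3): 7.37% + 27.36% + 17.64% = 52.37%.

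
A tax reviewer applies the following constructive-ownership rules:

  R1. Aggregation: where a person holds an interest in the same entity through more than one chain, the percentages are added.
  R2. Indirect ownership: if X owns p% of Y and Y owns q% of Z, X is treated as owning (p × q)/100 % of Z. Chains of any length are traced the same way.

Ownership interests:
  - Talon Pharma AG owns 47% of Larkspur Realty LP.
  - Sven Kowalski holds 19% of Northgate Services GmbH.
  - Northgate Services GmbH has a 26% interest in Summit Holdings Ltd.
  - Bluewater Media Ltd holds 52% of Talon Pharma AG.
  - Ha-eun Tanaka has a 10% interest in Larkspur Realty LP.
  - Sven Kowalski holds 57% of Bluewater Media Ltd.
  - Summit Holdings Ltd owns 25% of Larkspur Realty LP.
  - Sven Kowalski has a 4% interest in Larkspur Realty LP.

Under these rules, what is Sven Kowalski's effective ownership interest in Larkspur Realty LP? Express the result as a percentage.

Chain via Bluewater Media Ltd → Talon Pharma AG (R2): 57% × 52% × 47% = 13.9308% of Larkspur Realty LP.
Chain via Northgate Services GmbH → Summit Holdings Ltd (R2): 19% × 26% × 25% = 1.235% of Larkspur Realty LP.
Direct interest in Larkspur Realty LP: 4%.
Aggregating (R1): 13.9308% + 1.235% + 4% = 19.1658%.

19.1658%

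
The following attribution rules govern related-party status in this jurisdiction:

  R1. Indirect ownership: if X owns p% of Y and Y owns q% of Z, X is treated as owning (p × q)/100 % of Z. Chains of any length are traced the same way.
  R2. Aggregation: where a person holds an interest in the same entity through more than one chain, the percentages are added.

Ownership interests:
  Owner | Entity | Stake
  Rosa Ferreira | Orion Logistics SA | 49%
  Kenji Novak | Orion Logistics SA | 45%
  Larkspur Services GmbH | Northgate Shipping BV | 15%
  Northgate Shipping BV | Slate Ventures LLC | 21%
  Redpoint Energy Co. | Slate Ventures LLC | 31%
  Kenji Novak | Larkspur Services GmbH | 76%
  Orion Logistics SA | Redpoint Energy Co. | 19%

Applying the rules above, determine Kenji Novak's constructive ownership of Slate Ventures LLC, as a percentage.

5.0445%

Chain via Larkspur Services GmbH → Northgate Shipping BV (R1): 76% × 15% × 21% = 2.394% of Slate Ventures LLC.
Chain via Orion Logistics SA → Redpoint Energy Co. (R1): 45% × 19% × 31% = 2.6505% of Slate Ventures LLC.
Aggregating (R2): 2.394% + 2.6505% = 5.0445%.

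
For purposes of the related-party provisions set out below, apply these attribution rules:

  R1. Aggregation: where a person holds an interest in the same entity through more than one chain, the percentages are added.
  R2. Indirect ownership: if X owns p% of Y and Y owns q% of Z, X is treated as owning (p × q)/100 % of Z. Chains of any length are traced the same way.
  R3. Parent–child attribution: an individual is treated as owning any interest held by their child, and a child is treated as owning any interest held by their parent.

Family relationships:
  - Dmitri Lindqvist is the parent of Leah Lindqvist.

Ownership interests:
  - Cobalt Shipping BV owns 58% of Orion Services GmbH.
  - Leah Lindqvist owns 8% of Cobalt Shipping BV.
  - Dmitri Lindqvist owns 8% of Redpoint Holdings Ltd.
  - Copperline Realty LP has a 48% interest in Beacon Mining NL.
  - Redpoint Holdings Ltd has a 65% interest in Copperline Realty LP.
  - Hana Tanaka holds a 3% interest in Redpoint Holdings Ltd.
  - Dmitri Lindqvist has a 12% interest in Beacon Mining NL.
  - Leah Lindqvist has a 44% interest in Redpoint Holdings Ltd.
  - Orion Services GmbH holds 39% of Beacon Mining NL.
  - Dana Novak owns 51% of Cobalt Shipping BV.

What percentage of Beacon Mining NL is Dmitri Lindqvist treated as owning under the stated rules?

By parent–child attribution (R3), Dmitri Lindqvist is treated as also owning Leah Lindqvist's interest in Redpoint Holdings Ltd, giving 8% + 44% = 52%.
By parent–child attribution (R3), Dmitri Lindqvist is treated as owning Leah Lindqvist's 8% interest in Cobalt Shipping BV.
Chain via Redpoint Holdings Ltd → Copperline Realty LP (R2): 52% × 65% × 48% = 16.224% of Beacon Mining NL.
Direct interest in Beacon Mining NL: 12%.
Chain via Cobalt Shipping BV → Orion Services GmbH (R2): 8% × 58% × 39% = 1.8096% of Beacon Mining NL.
Aggregating (R1): 16.224% + 12% + 1.8096% = 30.0336%.

30.0336%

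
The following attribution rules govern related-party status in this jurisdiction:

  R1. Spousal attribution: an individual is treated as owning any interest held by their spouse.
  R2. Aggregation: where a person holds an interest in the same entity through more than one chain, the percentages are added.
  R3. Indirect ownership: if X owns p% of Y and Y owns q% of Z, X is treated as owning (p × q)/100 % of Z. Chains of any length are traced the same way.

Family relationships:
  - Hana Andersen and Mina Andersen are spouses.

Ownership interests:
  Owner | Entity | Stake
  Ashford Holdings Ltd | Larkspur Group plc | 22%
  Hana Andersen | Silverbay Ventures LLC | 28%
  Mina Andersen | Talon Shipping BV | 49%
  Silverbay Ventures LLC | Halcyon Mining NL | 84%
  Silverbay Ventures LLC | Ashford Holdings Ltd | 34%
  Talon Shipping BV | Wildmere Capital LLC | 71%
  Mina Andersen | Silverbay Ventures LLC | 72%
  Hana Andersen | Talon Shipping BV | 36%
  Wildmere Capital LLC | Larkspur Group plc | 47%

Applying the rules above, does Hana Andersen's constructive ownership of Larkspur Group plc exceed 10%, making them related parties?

By spousal attribution (R1), Hana Andersen is treated as also owning Mina Andersen's interest in Silverbay Ventures LLC, giving 28% + 72% = 100%.
By spousal attribution (R1), Hana Andersen is treated as also owning Mina Andersen's interest in Talon Shipping BV, giving 36% + 49% = 85%.
Chain via Silverbay Ventures LLC → Ashford Holdings Ltd (R3): 100% × 34% × 22% = 7.48% of Larkspur Group plc.
Chain via Talon Shipping BV → Wildmere Capital LLC (R3): 85% × 71% × 47% = 28.3645% of Larkspur Group plc.
Aggregating (R2): 7.48% + 28.3645% = 35.8445%.
35.8445% exceeds the 10% threshold, so Hana is a related party to Larkspur Group plc.

Yes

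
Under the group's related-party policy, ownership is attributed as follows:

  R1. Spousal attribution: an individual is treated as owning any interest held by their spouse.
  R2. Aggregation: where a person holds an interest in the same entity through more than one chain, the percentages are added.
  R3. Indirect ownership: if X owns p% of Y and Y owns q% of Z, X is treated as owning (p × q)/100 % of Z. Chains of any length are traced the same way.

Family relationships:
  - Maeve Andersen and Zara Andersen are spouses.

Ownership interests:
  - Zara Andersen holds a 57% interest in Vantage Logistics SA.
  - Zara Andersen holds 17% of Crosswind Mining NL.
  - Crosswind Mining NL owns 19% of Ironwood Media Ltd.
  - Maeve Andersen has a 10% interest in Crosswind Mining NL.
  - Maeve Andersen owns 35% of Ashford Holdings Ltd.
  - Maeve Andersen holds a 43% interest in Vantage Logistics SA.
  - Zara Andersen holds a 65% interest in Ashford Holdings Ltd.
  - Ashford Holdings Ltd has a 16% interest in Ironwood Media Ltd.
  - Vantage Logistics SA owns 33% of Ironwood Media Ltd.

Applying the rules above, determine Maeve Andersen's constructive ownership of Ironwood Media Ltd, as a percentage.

By spousal attribution (R1), Maeve Andersen is treated as also owning Zara Andersen's interest in Vantage Logistics SA, giving 43% + 57% = 100%.
By spousal attribution (R1), Maeve Andersen is treated as also owning Zara Andersen's interest in Ashford Holdings Ltd, giving 35% + 65% = 100%.
By spousal attribution (R1), Maeve Andersen is treated as also owning Zara Andersen's interest in Crosswind Mining NL, giving 10% + 17% = 27%.
Chain via Vantage Logistics SA (R3): 100% × 33% = 33% of Ironwood Media Ltd.
Chain via Ashford Holdings Ltd (R3): 100% × 16% = 16% of Ironwood Media Ltd.
Chain via Crosswind Mining NL (R3): 27% × 19% = 5.13% of Ironwood Media Ltd.
Aggregating (R2): 33% + 16% + 5.13% = 54.13%.

54.13%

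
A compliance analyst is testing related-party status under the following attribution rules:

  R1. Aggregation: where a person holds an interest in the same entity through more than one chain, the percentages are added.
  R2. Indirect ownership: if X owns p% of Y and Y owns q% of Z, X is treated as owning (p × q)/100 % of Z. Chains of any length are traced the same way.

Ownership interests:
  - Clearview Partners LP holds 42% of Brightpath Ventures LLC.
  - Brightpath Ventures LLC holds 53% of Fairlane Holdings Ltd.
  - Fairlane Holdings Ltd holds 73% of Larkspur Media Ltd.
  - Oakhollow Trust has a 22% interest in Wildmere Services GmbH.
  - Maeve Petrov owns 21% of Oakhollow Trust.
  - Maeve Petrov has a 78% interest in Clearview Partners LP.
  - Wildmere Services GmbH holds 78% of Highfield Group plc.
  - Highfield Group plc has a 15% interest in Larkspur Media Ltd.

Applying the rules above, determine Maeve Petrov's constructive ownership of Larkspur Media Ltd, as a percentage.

Chain via Oakhollow Trust → Wildmere Services GmbH → Highfield Group plc (R2): 21% × 22% × 78% × 15% = 0.54054% of Larkspur Media Ltd.
Chain via Clearview Partners LP → Brightpath Ventures LLC → Fairlane Holdings Ltd (R2): 78% × 42% × 53% × 73% = 12.674844% of Larkspur Media Ltd.
Aggregating (R1): 0.54054% + 12.674844% = 13.215384%.

13.215384%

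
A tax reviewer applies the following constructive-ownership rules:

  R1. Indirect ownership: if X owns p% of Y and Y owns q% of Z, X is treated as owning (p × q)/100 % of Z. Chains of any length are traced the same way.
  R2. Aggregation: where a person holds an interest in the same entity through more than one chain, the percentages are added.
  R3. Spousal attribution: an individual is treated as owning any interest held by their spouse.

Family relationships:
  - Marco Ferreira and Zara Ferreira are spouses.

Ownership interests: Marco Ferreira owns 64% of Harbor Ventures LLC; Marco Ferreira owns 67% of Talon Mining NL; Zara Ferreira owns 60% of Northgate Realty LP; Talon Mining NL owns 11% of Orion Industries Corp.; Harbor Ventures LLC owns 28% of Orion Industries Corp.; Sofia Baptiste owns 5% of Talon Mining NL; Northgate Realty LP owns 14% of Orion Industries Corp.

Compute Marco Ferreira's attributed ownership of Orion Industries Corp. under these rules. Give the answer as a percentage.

33.69%

By spousal attribution (R3), Marco Ferreira is treated as owning Zara Ferreira's 60% interest in Northgate Realty LP.
Chain via Talon Mining NL (R1): 67% × 11% = 7.37% of Orion Industries Corp.
Chain via Harbor Ventures LLC (R1): 64% × 28% = 17.92% of Orion Industries Corp.
Chain via Northgate Realty LP (R1): 60% × 14% = 8.4% of Orion Industries Corp.
Aggregating (R2): 7.37% + 17.92% + 8.4% = 33.69%.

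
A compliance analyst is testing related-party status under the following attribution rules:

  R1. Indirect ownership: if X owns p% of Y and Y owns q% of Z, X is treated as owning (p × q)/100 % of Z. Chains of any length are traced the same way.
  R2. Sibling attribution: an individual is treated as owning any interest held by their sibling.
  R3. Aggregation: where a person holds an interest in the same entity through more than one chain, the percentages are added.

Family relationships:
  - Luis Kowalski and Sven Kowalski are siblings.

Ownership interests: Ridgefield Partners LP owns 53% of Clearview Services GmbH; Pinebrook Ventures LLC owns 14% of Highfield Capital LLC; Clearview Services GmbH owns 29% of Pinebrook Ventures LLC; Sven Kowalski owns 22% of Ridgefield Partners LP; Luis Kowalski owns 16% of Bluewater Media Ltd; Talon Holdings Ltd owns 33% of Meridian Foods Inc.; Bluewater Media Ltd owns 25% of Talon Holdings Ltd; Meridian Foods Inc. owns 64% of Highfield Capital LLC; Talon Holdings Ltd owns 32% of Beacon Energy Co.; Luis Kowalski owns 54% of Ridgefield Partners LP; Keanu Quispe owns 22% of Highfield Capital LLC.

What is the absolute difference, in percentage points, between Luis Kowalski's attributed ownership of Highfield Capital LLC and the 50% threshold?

47.519832

By sibling attribution (R2), Luis Kowalski is treated as also owning Sven Kowalski's interest in Ridgefield Partners LP, giving 54% + 22% = 76%.
Chain via Ridgefield Partners LP → Clearview Services GmbH → Pinebrook Ventures LLC (R1): 76% × 53% × 29% × 14% = 1.635368% of Highfield Capital LLC.
Chain via Bluewater Media Ltd → Talon Holdings Ltd → Meridian Foods Inc. (R1): 16% × 25% × 33% × 64% = 0.8448% of Highfield Capital LLC.
Aggregating (R3): 1.635368% + 0.8448% = 2.480168%.
2.480168% falls short of the 50% threshold by 47.519832 percentage points.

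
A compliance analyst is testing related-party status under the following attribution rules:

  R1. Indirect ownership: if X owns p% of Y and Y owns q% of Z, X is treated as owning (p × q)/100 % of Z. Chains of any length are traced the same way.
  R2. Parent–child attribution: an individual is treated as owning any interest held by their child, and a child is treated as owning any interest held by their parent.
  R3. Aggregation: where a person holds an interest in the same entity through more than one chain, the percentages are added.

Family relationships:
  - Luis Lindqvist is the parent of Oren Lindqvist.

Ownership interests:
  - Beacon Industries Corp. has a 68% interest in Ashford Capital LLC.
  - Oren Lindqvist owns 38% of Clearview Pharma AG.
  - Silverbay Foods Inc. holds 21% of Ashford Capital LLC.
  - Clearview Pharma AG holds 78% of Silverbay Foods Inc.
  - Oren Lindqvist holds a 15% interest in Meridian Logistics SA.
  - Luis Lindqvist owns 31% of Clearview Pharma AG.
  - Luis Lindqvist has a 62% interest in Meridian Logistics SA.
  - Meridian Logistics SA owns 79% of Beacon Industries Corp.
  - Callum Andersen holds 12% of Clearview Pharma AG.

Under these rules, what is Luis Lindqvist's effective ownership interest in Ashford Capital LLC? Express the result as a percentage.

By parent–child attribution (R2), Luis Lindqvist is treated as also owning Oren Lindqvist's interest in Meridian Logistics SA, giving 62% + 15% = 77%.
By parent–child attribution (R2), Luis Lindqvist is treated as also owning Oren Lindqvist's interest in Clearview Pharma AG, giving 31% + 38% = 69%.
Chain via Meridian Logistics SA → Beacon Industries Corp. (R1): 77% × 79% × 68% = 41.3644% of Ashford Capital LLC.
Chain via Clearview Pharma AG → Silverbay Foods Inc. (R1): 69% × 78% × 21% = 11.3022% of Ashford Capital LLC.
Aggregating (R3): 41.3644% + 11.3022% = 52.6666%.

52.6666%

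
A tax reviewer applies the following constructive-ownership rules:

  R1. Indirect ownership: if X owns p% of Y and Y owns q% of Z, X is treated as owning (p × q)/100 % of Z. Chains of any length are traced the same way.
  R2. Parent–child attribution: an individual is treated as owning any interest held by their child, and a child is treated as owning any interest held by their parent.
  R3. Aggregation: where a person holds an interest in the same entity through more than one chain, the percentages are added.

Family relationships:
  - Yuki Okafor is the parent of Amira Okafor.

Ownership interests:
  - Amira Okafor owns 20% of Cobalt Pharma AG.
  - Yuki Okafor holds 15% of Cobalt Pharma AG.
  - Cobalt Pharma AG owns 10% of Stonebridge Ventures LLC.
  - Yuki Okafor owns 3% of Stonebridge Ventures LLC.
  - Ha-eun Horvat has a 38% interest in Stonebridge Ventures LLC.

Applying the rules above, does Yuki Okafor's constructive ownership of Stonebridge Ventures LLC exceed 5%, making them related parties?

By parent–child attribution (R2), Yuki Okafor is treated as also owning Amira Okafor's interest in Cobalt Pharma AG, giving 15% + 20% = 35%.
Chain via Cobalt Pharma AG (R1): 35% × 10% = 3.5% of Stonebridge Ventures LLC.
Direct interest in Stonebridge Ventures LLC: 3%.
Aggregating (R3): 3.5% + 3% = 6.5%.
6.5% exceeds the 5% threshold, so Yuki is a related party to Stonebridge Ventures LLC.

Yes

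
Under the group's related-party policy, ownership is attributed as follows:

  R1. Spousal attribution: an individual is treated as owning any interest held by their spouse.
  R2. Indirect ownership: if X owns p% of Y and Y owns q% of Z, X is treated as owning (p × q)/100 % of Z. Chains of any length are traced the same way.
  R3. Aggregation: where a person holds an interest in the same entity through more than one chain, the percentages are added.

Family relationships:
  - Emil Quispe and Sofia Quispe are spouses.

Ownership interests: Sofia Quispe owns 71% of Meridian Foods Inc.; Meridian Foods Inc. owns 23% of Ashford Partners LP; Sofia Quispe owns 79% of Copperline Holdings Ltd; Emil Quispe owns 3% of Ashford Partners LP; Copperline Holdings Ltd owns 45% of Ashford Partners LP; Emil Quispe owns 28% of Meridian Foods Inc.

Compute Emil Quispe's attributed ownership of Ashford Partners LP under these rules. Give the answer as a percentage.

By spousal attribution (R1), Emil Quispe is treated as also owning Sofia Quispe's interest in Meridian Foods Inc, giving 28% + 71% = 99%.
By spousal attribution (R1), Emil Quispe is treated as owning Sofia Quispe's 79% interest in Copperline Holdings Ltd.
Chain via Meridian Foods Inc. (R2): 99% × 23% = 22.77% of Ashford Partners LP.
Direct interest in Ashford Partners LP: 3%.
Chain via Copperline Holdings Ltd (R2): 79% × 45% = 35.55% of Ashford Partners LP.
Aggregating (R3): 22.77% + 3% + 35.55% = 61.32%.

61.32%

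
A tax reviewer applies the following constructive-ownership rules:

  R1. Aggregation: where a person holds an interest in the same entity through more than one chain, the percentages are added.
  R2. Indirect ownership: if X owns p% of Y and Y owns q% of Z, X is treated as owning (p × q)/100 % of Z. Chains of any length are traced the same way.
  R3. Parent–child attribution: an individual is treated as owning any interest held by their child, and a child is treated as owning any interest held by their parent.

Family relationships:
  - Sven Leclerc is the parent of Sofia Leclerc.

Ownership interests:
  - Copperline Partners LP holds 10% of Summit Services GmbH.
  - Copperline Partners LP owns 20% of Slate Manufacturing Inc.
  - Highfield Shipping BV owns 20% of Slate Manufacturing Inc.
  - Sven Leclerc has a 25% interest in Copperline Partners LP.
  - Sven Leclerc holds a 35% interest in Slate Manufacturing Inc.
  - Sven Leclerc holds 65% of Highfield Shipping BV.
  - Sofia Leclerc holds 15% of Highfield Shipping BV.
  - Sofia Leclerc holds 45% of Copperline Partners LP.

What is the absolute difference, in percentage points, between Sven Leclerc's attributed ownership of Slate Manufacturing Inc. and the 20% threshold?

By parent–child attribution (R3), Sven Leclerc is treated as also owning Sofia Leclerc's interest in Highfield Shipping BV, giving 65% + 15% = 80%.
By parent–child attribution (R3), Sven Leclerc is treated as also owning Sofia Leclerc's interest in Copperline Partners LP, giving 25% + 45% = 70%.
Chain via Highfield Shipping BV (R2): 80% × 20% = 16% of Slate Manufacturing Inc.
Chain via Copperline Partners LP (R2): 70% × 20% = 14% of Slate Manufacturing Inc.
Direct interest in Slate Manufacturing Inc: 35%.
Aggregating (R1): 16% + 14% + 35% = 65%.
65% exceeds the 20% threshold by 45 percentage points.

45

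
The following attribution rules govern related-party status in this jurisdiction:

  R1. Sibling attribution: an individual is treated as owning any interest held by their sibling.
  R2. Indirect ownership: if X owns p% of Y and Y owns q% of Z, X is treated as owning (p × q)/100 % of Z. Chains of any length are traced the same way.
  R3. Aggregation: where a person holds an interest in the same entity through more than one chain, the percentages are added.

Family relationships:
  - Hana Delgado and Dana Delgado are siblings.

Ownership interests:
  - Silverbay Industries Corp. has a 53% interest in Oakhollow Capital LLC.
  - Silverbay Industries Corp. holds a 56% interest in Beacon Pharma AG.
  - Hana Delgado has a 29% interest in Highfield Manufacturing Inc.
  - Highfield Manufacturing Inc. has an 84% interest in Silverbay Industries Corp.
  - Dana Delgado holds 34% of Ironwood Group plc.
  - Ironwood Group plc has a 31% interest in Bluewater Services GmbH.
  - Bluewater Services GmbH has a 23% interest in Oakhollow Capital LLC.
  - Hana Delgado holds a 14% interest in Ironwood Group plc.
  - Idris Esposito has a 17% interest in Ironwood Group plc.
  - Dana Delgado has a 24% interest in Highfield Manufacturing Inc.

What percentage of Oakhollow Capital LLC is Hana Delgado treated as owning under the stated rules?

27.018%

By sibling attribution (R1), Hana Delgado is treated as also owning Dana Delgado's interest in Ironwood Group plc, giving 14% + 34% = 48%.
By sibling attribution (R1), Hana Delgado is treated as also owning Dana Delgado's interest in Highfield Manufacturing Inc, giving 29% + 24% = 53%.
Chain via Ironwood Group plc → Bluewater Services GmbH (R2): 48% × 31% × 23% = 3.4224% of Oakhollow Capital LLC.
Chain via Highfield Manufacturing Inc. → Silverbay Industries Corp. (R2): 53% × 84% × 53% = 23.5956% of Oakhollow Capital LLC.
Aggregating (R3): 3.4224% + 23.5956% = 27.018%.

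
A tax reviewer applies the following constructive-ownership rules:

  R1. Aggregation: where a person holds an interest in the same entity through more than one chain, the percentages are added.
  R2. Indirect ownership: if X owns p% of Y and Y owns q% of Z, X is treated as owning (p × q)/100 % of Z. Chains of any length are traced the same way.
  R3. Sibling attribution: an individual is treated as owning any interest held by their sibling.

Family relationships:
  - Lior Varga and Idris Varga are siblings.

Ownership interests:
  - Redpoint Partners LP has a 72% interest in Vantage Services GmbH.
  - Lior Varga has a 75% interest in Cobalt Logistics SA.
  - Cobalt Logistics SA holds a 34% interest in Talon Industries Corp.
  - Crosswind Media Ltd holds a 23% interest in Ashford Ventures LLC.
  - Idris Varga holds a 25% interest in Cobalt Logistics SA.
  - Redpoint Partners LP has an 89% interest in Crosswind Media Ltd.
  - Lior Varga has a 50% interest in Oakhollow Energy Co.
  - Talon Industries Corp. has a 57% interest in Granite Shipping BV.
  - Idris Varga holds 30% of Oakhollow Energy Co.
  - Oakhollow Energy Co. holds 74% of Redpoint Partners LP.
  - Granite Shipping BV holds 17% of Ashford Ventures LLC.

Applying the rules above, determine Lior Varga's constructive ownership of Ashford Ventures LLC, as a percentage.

15.41284%

By sibling attribution (R3), Lior Varga is treated as also owning Idris Varga's interest in Oakhollow Energy Co, giving 50% + 30% = 80%.
By sibling attribution (R3), Lior Varga is treated as also owning Idris Varga's interest in Cobalt Logistics SA, giving 75% + 25% = 100%.
Chain via Oakhollow Energy Co. → Redpoint Partners LP → Crosswind Media Ltd (R2): 80% × 74% × 89% × 23% = 12.11824% of Ashford Ventures LLC.
Chain via Cobalt Logistics SA → Talon Industries Corp. → Granite Shipping BV (R2): 100% × 34% × 57% × 17% = 3.2946% of Ashford Ventures LLC.
Aggregating (R1): 12.11824% + 3.2946% = 15.41284%.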